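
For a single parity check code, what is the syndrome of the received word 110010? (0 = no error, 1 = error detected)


Syndrome = XOR of all bits = 1 XOR 1 XOR 0 XOR 0 XOR 1 XOR 0 = 1

1


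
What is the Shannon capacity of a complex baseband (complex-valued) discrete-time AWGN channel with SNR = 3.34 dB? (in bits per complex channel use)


SNR_linear = 10^(3.34/10) = 2.1577; C = log2(1 + SNR_linear) = log2(1 + 2.1577) = 1.6589

1.6589 bits/channel use


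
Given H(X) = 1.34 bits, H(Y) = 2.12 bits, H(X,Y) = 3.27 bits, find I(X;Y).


I(X;Y) = H(X) + H(Y) - H(X,Y) = 1.34 + 2.12 - 3.27 = 0.19

0.19 bits


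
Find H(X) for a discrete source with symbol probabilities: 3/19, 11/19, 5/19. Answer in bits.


H = -sum(p_i * log2(p_i)). Terms: -(3/19)*log2(3/19) = 0.420468; -(11/19)*log2(11/19) = 0.456498; -(5/19)*log2(5/19) = 0.506842. H = 0.420468 + 0.456498 + 0.506842 = 1.3838

1.3838 bits


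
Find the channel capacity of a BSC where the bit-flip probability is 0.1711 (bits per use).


H(p) = -p*log2(p) - (1-p)*log2(1-p) = -0.1711*log2(0.1711) - 0.8289*log2(0.8289) = 0.435807 + 0.224408 = 0.6602. C = 1 - H(p) = 1 - 0.6602 = 0.3398

0.3398 bits


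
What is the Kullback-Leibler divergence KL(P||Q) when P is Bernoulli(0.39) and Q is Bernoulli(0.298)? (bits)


KL = p*log2(p/q) + (1-p)*log2((1-p)/(1-q)) = 0.39*log2(0.39/0.298) + 0.61*log2(0.61/0.702) = 0.0278

0.0278 bits


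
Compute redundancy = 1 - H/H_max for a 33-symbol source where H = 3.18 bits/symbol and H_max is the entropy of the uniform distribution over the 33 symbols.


H_max = log2(K) = log2(33) = 5.0444 bits/symbol. Redundancy = 1 - H/H_max = 1 - 3.18/5.0444 = 1 - 0.6304 = 0.3696

0.3696


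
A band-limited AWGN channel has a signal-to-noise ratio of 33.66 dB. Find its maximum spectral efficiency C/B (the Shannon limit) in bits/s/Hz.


SNR_linear = 10^(33.66/10) = 2322.7368; C/B = log2(1 + SNR_linear) = log2(1 + 2322.7368) = 11.1822

11.1822 bits/s/Hz


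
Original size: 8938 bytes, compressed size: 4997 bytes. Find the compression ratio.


Ratio = original / compressed = 8938 / 4997 = 1.7887

1.7887


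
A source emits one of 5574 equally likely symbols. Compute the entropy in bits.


H = log2(n) = log2(5574) = 12.4445

12.4445 bits


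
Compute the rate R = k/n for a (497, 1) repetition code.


Rate = k/n = 1/497

1/497


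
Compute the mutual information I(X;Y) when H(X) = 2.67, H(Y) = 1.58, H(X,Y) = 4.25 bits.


I(X;Y) = H(X) + H(Y) - H(X,Y) = 2.67 + 1.58 - 4.25 = 0.0

0.0 bits


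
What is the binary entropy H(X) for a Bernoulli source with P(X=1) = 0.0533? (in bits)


H = -p*log2(p) - (1-p)*log2(1-p). -0.0533*log2(0.0533) = 0.225444; -0.9467*log2(0.9467) = 0.074809. H = 0.225444 + 0.074809 = 0.3003

0.3003 bits


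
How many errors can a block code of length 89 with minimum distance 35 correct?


Correction capability = floor((d-1)/2) = floor((35-1)/2) = 17

17 errors


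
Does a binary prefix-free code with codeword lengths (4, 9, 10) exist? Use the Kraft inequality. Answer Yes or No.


Kraft sum = sum(2^(-l_i)) = 0.0654, need <= 1. Result: satisfied (a binary prefix-free code with these lengths exists)

Yes


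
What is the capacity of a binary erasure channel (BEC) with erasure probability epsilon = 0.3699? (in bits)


C = 1 - epsilon = 1 - 0.3699 = 0.6301

0.6301 bits


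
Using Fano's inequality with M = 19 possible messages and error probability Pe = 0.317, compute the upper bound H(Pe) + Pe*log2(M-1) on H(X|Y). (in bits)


H(Pe) = -Pe*log2(Pe) - (1-Pe)*log2(1-Pe) = -0.317*log2(0.317) - 0.683*log2(0.683) = 0.525410 + 0.375679 = 0.9011. Pe*log2(M-1) = 0.317*log2(18) = 1.321866. Bound = H(Pe) + Pe*log2(M-1) = 0.525410 + 0.375679 + 1.321866 = 2.223

2.223 bits


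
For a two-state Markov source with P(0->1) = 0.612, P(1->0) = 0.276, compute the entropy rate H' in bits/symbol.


Stationary distribution: pi_0 = p10/(p01+p10) = 0.3108, pi_1 = 0.6892. Entropy rate H' = pi_0*H(p01) + pi_1*H(p10) = 0.3108*0.9635 + 0.6892*0.8499 = 0.8852

0.8852 bits/symbol


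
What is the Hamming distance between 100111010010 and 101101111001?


Count differing positions: . . ^ . ^ . ^ . ^ . ^ ^ = 6 differences

6


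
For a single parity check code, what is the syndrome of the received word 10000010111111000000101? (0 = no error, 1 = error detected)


Syndrome = XOR of all bits = 1 XOR 0 XOR 0 XOR 0 XOR 0 XOR 0 XOR 1 XOR 0 XOR 1 XOR 1 XOR 1 XOR 1 XOR 1 XOR 1 XOR 0 XOR 0 XOR 0 XOR 0 XOR 0 XOR 0 XOR 1 XOR 0 XOR 1 = 0

0


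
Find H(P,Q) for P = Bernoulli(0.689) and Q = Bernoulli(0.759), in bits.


H(P,Q) = -p*log2(q) - (1-p)*log2(1-q). -0.689*log2(0.759) = 0.274104; -0.311*log2(0.241) = 0.638450. H(P,Q) = 0.274104 + 0.638450 = 0.9126

0.9126 bits


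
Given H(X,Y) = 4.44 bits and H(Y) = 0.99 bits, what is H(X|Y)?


H(X|Y) = H(X,Y) - H(Y) = 4.44 - 0.99 = 3.45

3.45 bits


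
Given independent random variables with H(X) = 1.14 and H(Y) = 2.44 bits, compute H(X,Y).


For independent variables, H(X,Y) = H(X) + H(Y) = 1.14 + 2.44 = 3.58

3.58 bits


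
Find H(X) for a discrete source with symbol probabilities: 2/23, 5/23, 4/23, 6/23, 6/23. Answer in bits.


H = -sum(p_i * log2(p_i)). Terms: -(2/23)*log2(2/23) = 0.306397; -(5/23)*log2(5/23) = 0.478616; -(4/23)*log2(4/23) = 0.438880; -(6/23)*log2(6/23) = 0.505722; -(6/23)*log2(6/23) = 0.505722. H = 0.306397 + 0.478616 + 0.438880 + 0.505722 + 0.505722 = 2.2353

2.2353 bits


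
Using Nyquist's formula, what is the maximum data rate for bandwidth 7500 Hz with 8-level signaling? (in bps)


Rate = 2 * B * log2(M) = 2 * 7500 * 3.0 = 45000.0

45000.0 bps


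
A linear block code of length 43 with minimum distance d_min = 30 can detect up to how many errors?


Detection capability = d_min - 1 = 30 - 1 = 29

29 errors


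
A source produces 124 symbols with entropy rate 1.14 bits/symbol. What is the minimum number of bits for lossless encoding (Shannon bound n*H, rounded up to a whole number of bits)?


Minimum bits >= n * H = 124 * 1.14 = 141.36, rounded up to a whole number of bits = 142

142 bits


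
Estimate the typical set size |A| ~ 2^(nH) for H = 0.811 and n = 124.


log2|A_typical| = nH = 124 * 0.811 = 100.564, so |A_typical| ~ 2^100.564 = 1.874e+30

1.874e+30


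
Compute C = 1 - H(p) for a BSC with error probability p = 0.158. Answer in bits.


H(p) = -p*log2(p) - (1-p)*log2(1-p) = -0.158*log2(0.158) - 0.842*log2(0.842) = 0.420597 + 0.208907 = 0.6295. C = 1 - H(p) = 1 - 0.6295 = 0.3705

0.3705 bits


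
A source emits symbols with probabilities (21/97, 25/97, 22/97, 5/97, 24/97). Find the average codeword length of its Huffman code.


Huffman construction (repeatedly merge the two least-probable nodes; each merge adds 1 bit to every symbol beneath it): 5/97 + 21/97 = 26/97; 22/97 + 24/97 = 46/97; 25/97 + 26/97 = 51/97; 46/97 + 51/97 = 1. Resulting codeword lengths (in the order the probabilities were given): (3, 2, 2, 3, 2). L_avg = sum(p_i * l_i) = 21/97*3 + 25/97*2 + 22/97*2 + 5/97*3 + 24/97*2 = 220/97 = 2.268

2.268 bits


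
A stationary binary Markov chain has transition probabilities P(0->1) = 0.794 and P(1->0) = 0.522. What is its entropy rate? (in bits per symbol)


Stationary distribution: pi_0 = p10/(p01+p10) = 0.3967, pi_1 = 0.6033. Entropy rate H' = pi_0*H(p01) + pi_1*H(p10) = 0.3967*0.7338 + 0.6033*0.9986 = 0.8936

0.8936 bits/symbol


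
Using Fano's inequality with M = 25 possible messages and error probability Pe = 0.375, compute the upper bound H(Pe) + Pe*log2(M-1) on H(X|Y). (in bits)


H(Pe) = -Pe*log2(Pe) - (1-Pe)*log2(1-Pe) = -0.375*log2(0.375) - 0.625*log2(0.625) = 0.530639 + 0.423795 = 0.9544. Pe*log2(M-1) = 0.375*log2(24) = 1.719361. Bound = H(Pe) + Pe*log2(M-1) = 0.530639 + 0.423795 + 1.719361 = 2.6738

2.6738 bits


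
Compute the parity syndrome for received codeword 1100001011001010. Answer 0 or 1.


Syndrome = XOR of all bits = 1 XOR 1 XOR 0 XOR 0 XOR 0 XOR 0 XOR 1 XOR 0 XOR 1 XOR 1 XOR 0 XOR 0 XOR 1 XOR 0 XOR 1 XOR 0 = 1

1


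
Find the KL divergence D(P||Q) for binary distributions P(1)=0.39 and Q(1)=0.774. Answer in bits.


KL = p*log2(p/q) + (1-p)*log2((1-p)/(1-q)) = 0.39*log2(0.39/0.774) + 0.61*log2(0.61/0.226) = 0.4882

0.4882 bits


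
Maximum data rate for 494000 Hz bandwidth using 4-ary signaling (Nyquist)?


Rate = 2 * B * log2(M) = 2 * 494000 * 2.0 = 1976000.0

1976000.0 bps


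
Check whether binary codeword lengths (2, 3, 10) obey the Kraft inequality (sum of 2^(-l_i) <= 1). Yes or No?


Kraft sum = sum(2^(-l_i)) = 0.376, need <= 1. Result: satisfied (a binary prefix-free code with these lengths exists)

Yes


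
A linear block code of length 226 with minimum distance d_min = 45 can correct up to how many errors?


Correction capability = floor((d-1)/2) = floor((45-1)/2) = 22

22 errors


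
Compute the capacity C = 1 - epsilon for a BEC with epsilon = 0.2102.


C = 1 - epsilon = 1 - 0.2102 = 0.7898

0.7898 bits


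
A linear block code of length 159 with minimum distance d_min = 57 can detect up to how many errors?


Detection capability = d_min - 1 = 57 - 1 = 56

56 errors


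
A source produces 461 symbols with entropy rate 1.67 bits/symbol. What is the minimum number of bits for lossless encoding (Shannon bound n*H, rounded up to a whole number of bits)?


Minimum bits >= n * H = 461 * 1.67 = 769.87, rounded up to a whole number of bits = 770

770 bits


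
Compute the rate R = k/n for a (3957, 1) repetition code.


Rate = k/n = 1/3957

1/3957


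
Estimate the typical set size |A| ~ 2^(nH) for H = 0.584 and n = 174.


log2|A_typical| = nH = 174 * 0.584 = 101.616, so |A_typical| ~ 2^101.616 = 3.886e+30

3.886e+30


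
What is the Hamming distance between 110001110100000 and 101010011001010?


Count differing positions: . ^ ^ . ^ ^ ^ . ^ ^ . ^ . ^ . = 9 differences

9


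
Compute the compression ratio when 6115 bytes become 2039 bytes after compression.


Ratio = original / compressed = 6115 / 2039 = 2.999

2.999


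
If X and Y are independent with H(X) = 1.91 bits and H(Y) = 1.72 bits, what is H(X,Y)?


For independent variables, H(X,Y) = H(X) + H(Y) = 1.91 + 1.72 = 3.63

3.63 bits


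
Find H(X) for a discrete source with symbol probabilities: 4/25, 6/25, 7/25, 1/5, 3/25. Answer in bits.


H = -sum(p_i * log2(p_i)). Terms: -(4/25)*log2(4/25) = 0.423017; -(6/25)*log2(6/25) = 0.494134; -(7/25)*log2(7/25) = 0.514220; -(1/5)*log2(1/5) = 0.464386; -(3/25)*log2(3/25) = 0.367067. H = 0.423017 + 0.494134 + 0.514220 + 0.464386 + 0.367067 = 2.2628

2.2628 bits


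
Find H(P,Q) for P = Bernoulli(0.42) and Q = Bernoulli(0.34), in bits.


H(P,Q) = -p*log2(q) - (1-p)*log2(1-q). -0.42*log2(0.34) = 0.653685; -0.58*log2(0.66) = 0.347688. H(P,Q) = 0.653685 + 0.347688 = 1.0014

1.0014 bits


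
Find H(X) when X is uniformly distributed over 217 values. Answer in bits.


H = log2(n) = log2(217) = 7.7616

7.7616 bits


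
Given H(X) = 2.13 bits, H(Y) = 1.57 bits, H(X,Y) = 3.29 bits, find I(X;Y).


I(X;Y) = H(X) + H(Y) - H(X,Y) = 2.13 + 1.57 - 3.29 = 0.41

0.41 bits


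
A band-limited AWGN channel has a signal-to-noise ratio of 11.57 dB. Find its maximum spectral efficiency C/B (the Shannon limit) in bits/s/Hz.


SNR_linear = 10^(11.57/10) = 14.3549; C/B = log2(1 + SNR_linear) = log2(1 + 14.3549) = 3.9406

3.9406 bits/s/Hz


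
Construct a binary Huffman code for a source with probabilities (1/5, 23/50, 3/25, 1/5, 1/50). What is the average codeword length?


Huffman construction (repeatedly merge the two least-probable nodes; each merge adds 1 bit to every symbol beneath it): 1/50 + 3/25 = 7/50; 7/50 + 1/5 = 17/50; 1/5 + 17/50 = 27/50; 23/50 + 27/50 = 1. Resulting codeword lengths (in the order the probabilities were given): (3, 1, 4, 2, 4). L_avg = sum(p_i * l_i) = 1/5*3 + 23/50*1 + 3/25*4 + 1/5*2 + 1/50*4 = 101/50 = 2.02

2.02 bits


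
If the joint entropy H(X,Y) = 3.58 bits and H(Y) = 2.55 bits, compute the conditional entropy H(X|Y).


H(X|Y) = H(X,Y) - H(Y) = 3.58 - 2.55 = 1.03

1.03 bits


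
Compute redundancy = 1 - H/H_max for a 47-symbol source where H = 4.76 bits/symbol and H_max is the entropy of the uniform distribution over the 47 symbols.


H_max = log2(K) = log2(47) = 5.5546 bits/symbol. Redundancy = 1 - H/H_max = 1 - 4.76/5.5546 = 1 - 0.8569 = 0.1431

0.1431


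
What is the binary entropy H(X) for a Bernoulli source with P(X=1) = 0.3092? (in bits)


H = -p*log2(p) - (1-p)*log2(1-p). -0.3092*log2(0.3092) = 0.523596; -0.6908*log2(0.6908) = 0.368652. H = 0.523596 + 0.368652 = 0.8922

0.8922 bits


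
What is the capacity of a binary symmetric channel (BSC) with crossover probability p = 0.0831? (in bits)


H(p) = -p*log2(p) - (1-p)*log2(1-p) = -0.0831*log2(0.0831) - 0.9169*log2(0.9169) = 0.298247 + 0.114763 = 0.413. C = 1 - H(p) = 1 - 0.413 = 0.587

0.587 bits


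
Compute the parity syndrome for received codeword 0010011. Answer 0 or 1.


Syndrome = XOR of all bits = 0 XOR 0 XOR 1 XOR 0 XOR 0 XOR 1 XOR 1 = 1

1


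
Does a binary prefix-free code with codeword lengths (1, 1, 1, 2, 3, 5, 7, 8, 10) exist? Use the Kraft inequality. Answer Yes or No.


Kraft sum = sum(2^(-l_i)) = 1.9189, need <= 1. Result: violated (a binary prefix-free code with these lengths cannot exist)

No


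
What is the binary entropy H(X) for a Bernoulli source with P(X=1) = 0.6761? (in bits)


H = -p*log2(p) - (1-p)*log2(1-p). -0.6761*log2(0.6761) = 0.381788; -0.3239*log2(0.3239) = 0.526784. H = 0.381788 + 0.526784 = 0.9086

0.9086 bits


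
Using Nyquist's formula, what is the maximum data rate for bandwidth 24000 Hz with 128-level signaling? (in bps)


Rate = 2 * B * log2(M) = 2 * 24000 * 7.0 = 336000.0

336000.0 bps


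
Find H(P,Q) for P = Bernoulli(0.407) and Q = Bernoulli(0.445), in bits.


H(P,Q) = -p*log2(q) - (1-p)*log2(1-q). -0.407*log2(0.445) = 0.475426; -0.593*log2(0.555) = 0.503718. H(P,Q) = 0.475426 + 0.503718 = 0.9791

0.9791 bits


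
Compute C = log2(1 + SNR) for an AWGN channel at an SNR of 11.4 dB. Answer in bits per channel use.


SNR_linear = 10^(11.4/10) = 13.8038; C = log2(1 + SNR_linear) = log2(1 + 13.8038) = 3.8879

3.8879 bits/channel use


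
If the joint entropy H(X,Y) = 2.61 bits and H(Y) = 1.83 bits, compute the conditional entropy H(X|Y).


H(X|Y) = H(X,Y) - H(Y) = 2.61 - 1.83 = 0.78

0.78 bits


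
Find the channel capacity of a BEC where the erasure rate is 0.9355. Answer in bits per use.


C = 1 - epsilon = 1 - 0.9355 = 0.0645

0.0645 bits


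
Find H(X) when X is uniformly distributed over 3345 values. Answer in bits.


H = log2(n) = log2(3345) = 11.7078

11.7078 bits


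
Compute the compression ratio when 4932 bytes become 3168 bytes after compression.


Ratio = original / compressed = 4932 / 3168 = 1.5568

1.5568


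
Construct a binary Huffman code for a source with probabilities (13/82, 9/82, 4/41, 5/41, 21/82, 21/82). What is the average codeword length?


Huffman construction (repeatedly merge the two least-probable nodes; each merge adds 1 bit to every symbol beneath it): 4/41 + 9/82 = 17/82; 5/41 + 13/82 = 23/82; 17/82 + 21/82 = 19/41; 21/82 + 23/82 = 22/41; 19/41 + 22/41 = 1. Resulting codeword lengths (in the order the probabilities were given): (3, 3, 3, 3, 2, 2). L_avg = sum(p_i * l_i) = 13/82*3 + 9/82*3 + 4/41*3 + 5/41*3 + 21/82*2 + 21/82*2 = 102/41 = 2.4878

2.4878 bits


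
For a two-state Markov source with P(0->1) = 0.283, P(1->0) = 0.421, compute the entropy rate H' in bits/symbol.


Stationary distribution: pi_0 = p10/(p01+p10) = 0.598, pi_1 = 0.402. Entropy rate H' = pi_0*H(p01) + pi_1*H(p10) = 0.598*0.8595 + 0.402*0.9819 = 0.9087

0.9087 bits/symbol


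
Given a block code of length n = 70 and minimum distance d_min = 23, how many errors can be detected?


Detection capability = d_min - 1 = 23 - 1 = 22

22 errors


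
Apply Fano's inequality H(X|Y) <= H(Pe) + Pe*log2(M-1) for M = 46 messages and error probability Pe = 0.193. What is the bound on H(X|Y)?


H(Pe) = -Pe*log2(Pe) - (1-Pe)*log2(1-Pe) = -0.193*log2(0.193) - 0.807*log2(0.807) = 0.458052 + 0.249653 = 0.7077. Pe*log2(M-1) = 0.193*log2(45) = 1.059928. Bound = H(Pe) + Pe*log2(M-1) = 0.458052 + 0.249653 + 1.059928 = 1.7676

1.7676 bits


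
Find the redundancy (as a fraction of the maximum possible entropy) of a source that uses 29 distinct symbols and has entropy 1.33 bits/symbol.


H_max = log2(K) = log2(29) = 4.858 bits/symbol. Redundancy = 1 - H/H_max = 1 - 1.33/4.858 = 1 - 0.2738 = 0.7262

0.7262


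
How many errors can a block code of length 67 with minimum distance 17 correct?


Correction capability = floor((d-1)/2) = floor((17-1)/2) = 8

8 errors


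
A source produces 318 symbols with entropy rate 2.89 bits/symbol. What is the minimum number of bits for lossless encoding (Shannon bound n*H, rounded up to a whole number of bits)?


Minimum bits >= n * H = 318 * 2.89 = 919.02, rounded up to a whole number of bits = 920

920 bits


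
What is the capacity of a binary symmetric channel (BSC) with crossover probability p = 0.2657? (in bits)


H(p) = -p*log2(p) - (1-p)*log2(1-p) = -0.2657*log2(0.2657) - 0.7343*log2(0.7343) = 0.508053 + 0.327174 = 0.8352. C = 1 - H(p) = 1 - 0.8352 = 0.1648

0.1648 bits


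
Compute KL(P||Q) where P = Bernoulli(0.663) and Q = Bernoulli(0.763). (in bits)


KL = p*log2(p/q) + (1-p)*log2((1-p)/(1-q)) = 0.663*log2(0.663/0.763) + 0.337*log2(0.337/0.237) = 0.0368

0.0368 bits


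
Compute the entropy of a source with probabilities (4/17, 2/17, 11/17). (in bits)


H = -sum(p_i * log2(p_i)). Terms: -(4/17)*log2(4/17) = 0.491168; -(2/17)*log2(2/17) = 0.363231; -(11/17)*log2(11/17) = 0.406373. H = 0.491168 + 0.363231 + 0.406373 = 1.2608

1.2608 bits


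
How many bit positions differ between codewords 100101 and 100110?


Count differing positions: . . . . ^ ^ = 2 differences

2


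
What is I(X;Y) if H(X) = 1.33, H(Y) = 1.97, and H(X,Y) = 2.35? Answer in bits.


I(X;Y) = H(X) + H(Y) - H(X,Y) = 1.33 + 1.97 - 2.35 = 0.95

0.95 bits


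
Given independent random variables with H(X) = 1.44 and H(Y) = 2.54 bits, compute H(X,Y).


For independent variables, H(X,Y) = H(X) + H(Y) = 1.44 + 2.54 = 3.98

3.98 bits


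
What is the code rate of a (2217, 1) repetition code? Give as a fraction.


Rate = k/n = 1/2217

1/2217


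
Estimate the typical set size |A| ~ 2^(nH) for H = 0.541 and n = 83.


log2|A_typical| = nH = 83 * 0.541 = 44.903, so |A_typical| ~ 2^44.903 = 3.290e+13

3.290e+13


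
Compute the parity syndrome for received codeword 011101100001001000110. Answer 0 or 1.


Syndrome = XOR of all bits = 0 XOR 1 XOR 1 XOR 1 XOR 0 XOR 1 XOR 1 XOR 0 XOR 0 XOR 0 XOR 0 XOR 1 XOR 0 XOR 0 XOR 1 XOR 0 XOR 0 XOR 0 XOR 1 XOR 1 XOR 0 = 1

1


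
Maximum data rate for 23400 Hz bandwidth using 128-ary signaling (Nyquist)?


Rate = 2 * B * log2(M) = 2 * 23400 * 7.0 = 327600.0

327600.0 bps


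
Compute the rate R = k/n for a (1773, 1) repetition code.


Rate = k/n = 1/1773

1/1773


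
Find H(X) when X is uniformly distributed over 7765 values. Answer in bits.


H = log2(n) = log2(7765) = 12.9228

12.9228 bits


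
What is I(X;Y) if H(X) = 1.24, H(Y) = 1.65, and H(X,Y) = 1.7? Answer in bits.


I(X;Y) = H(X) + H(Y) - H(X,Y) = 1.24 + 1.65 - 1.7 = 1.19

1.19 bits


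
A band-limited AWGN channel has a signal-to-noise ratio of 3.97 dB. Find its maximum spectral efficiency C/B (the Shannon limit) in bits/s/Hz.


SNR_linear = 10^(3.97/10) = 2.4946; C/B = log2(1 + SNR_linear) = log2(1 + 2.4946) = 1.8051

1.8051 bits/s/Hz


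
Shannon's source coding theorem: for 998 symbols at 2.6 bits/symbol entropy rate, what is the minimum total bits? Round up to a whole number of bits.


Minimum bits >= n * H = 998 * 2.6 = 2594.8, rounded up to a whole number of bits = 2595

2595 bits


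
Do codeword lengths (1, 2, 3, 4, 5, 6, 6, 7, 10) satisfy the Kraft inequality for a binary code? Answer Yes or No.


Kraft sum = sum(2^(-l_i)) = 1.0088, need <= 1. Result: violated (a binary prefix-free code with these lengths cannot exist)

No


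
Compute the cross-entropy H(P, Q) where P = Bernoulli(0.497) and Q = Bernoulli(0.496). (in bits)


H(P,Q) = -p*log2(q) - (1-p)*log2(1-q). -0.497*log2(0.496) = 0.502759; -0.503*log2(0.504) = 0.497218. H(P,Q) = 0.502759 + 0.497218 = 1.0

1.0 bits


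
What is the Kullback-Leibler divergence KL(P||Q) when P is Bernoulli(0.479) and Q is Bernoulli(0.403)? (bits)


KL = p*log2(p/q) + (1-p)*log2((1-p)/(1-q)) = 0.479*log2(0.479/0.403) + 0.521*log2(0.521/0.597) = 0.017

0.017 bits


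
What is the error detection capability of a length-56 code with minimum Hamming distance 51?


Detection capability = d_min - 1 = 51 - 1 = 50

50 errors


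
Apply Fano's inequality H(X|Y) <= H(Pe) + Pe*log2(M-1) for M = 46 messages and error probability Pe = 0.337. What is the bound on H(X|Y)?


H(Pe) = -Pe*log2(Pe) - (1-Pe)*log2(1-Pe) = -0.337*log2(0.337) - 0.663*log2(0.663) = 0.528813 + 0.393105 = 0.9219. Pe*log2(M-1) = 0.337*log2(45) = 1.850754. Bound = H(Pe) + Pe*log2(M-1) = 0.528813 + 0.393105 + 1.850754 = 2.7727

2.7727 bits


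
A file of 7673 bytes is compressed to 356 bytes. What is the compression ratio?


Ratio = original / compressed = 7673 / 356 = 21.5534

21.5534


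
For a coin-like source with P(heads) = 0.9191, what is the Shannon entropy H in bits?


H = -p*log2(p) - (1-p)*log2(1-p). -0.9191*log2(0.9191) = 0.111860; -0.0809*log2(0.0809) = 0.293482. H = 0.111860 + 0.293482 = 0.4053

0.4053 bits


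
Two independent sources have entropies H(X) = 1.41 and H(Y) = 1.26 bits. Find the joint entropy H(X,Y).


For independent variables, H(X,Y) = H(X) + H(Y) = 1.41 + 1.26 = 2.67

2.67 bits


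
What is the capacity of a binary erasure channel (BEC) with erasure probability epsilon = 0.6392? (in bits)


C = 1 - epsilon = 1 - 0.6392 = 0.3608

0.3608 bits


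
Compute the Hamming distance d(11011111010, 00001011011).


Count differing positions: ^ ^ . ^ . ^ . . . . ^ = 5 differences

5


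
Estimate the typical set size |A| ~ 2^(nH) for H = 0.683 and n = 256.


log2|A_typical| = nH = 256 * 0.683 = 174.848, so |A_typical| ~ 2^174.848 = 4.310e+52

4.310e+52


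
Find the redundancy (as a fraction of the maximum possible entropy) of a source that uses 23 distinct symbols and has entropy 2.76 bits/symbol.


H_max = log2(K) = log2(23) = 4.5236 bits/symbol. Redundancy = 1 - H/H_max = 1 - 2.76/4.5236 = 1 - 0.6101 = 0.3899

0.3899


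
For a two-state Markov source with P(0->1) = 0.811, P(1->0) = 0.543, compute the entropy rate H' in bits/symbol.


Stationary distribution: pi_0 = p10/(p01+p10) = 0.401, pi_1 = 0.599. Entropy rate H' = pi_0*H(p01) + pi_1*H(p10) = 0.401*0.6994 + 0.599*0.9947 = 0.8762

0.8762 bits/symbol


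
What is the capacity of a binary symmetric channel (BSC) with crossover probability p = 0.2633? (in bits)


H(p) = -p*log2(p) - (1-p)*log2(1-p) = -0.2633*log2(0.2633) - 0.7367*log2(0.7367) = 0.506911 + 0.324775 = 0.8317. C = 1 - H(p) = 1 - 0.8317 = 0.1683

0.1683 bits


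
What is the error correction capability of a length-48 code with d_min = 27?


Correction capability = floor((d-1)/2) = floor((27-1)/2) = 13

13 errors


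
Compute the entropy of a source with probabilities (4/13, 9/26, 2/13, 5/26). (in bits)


H = -sum(p_i * log2(p_i)). Terms: -(4/13)*log2(4/13) = 0.523212; -(9/26)*log2(9/26) = 0.529794; -(2/13)*log2(2/13) = 0.415452; -(5/26)*log2(5/26) = 0.457406. H = 0.523212 + 0.529794 + 0.415452 + 0.457406 = 1.9259

1.9259 bits


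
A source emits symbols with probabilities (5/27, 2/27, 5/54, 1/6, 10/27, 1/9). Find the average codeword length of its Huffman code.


Huffman construction (repeatedly merge the two least-probable nodes; each merge adds 1 bit to every symbol beneath it): 2/27 + 5/54 = 1/6; 1/9 + 1/6 = 5/18; 1/6 + 5/27 = 19/54; 5/18 + 19/54 = 17/27; 10/27 + 17/27 = 1. Resulting codeword lengths (in the order the probabilities were given): (3, 4, 4, 3, 1, 3). L_avg = sum(p_i * l_i) = 5/27*3 + 2/27*4 + 5/54*4 + 1/6*3 + 10/27*1 + 1/9*3 = 131/54 = 2.4259

2.4259 bits


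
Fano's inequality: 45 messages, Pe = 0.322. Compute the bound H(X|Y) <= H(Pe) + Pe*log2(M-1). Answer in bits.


H(Pe) = -Pe*log2(Pe) - (1-Pe)*log2(1-Pe) = -0.322*log2(0.322) - 0.678*log2(0.678) = 0.526427 + 0.380116 = 0.9065. Pe*log2(M-1) = 0.322*log2(44) = 1.757937. Bound = H(Pe) + Pe*log2(M-1) = 0.526427 + 0.380116 + 1.757937 = 2.6645

2.6645 bits


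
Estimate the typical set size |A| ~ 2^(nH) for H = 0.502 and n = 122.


log2|A_typical| = nH = 122 * 0.502 = 61.244, so |A_typical| ~ 2^61.244 = 2.731e+18

2.731e+18


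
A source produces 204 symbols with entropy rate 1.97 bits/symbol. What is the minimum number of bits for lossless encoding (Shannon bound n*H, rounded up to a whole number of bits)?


Minimum bits >= n * H = 204 * 1.97 = 401.88, rounded up to a whole number of bits = 402

402 bits


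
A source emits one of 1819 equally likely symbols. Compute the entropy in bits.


H = log2(n) = log2(1819) = 10.8289

10.8289 bits


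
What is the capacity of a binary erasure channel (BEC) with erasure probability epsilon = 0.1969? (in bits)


C = 1 - epsilon = 1 - 0.1969 = 0.8031

0.8031 bits


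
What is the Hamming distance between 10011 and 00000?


Count differing positions: ^ . . ^ ^ = 3 differences

3


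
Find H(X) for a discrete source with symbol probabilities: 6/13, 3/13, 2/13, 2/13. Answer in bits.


H = -sum(p_i * log2(p_i)). Terms: -(6/13)*log2(6/13) = 0.514836; -(3/13)*log2(3/13) = 0.488187; -(2/13)*log2(2/13) = 0.415452; -(2/13)*log2(2/13) = 0.415452. H = 0.514836 + 0.488187 + 0.415452 + 0.415452 = 1.8339

1.8339 bits


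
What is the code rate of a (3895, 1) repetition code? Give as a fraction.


Rate = k/n = 1/3895

1/3895


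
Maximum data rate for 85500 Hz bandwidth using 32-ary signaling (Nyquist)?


Rate = 2 * B * log2(M) = 2 * 85500 * 5.0 = 855000.0

855000.0 bps


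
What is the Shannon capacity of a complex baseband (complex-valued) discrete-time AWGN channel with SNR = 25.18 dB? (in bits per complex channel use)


SNR_linear = 10^(25.18/10) = 329.6097; C = log2(1 + SNR_linear) = log2(1 + 329.6097) = 8.369

8.369 bits/channel use


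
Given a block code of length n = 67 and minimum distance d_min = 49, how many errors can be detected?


Detection capability = d_min - 1 = 49 - 1 = 48

48 errors


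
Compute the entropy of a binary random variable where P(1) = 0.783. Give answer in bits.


H = -p*log2(p) - (1-p)*log2(1-p). -0.783*log2(0.783) = 0.276333; -0.217*log2(0.217) = 0.478319. H = 0.276333 + 0.478319 = 0.7547

0.7547 bits


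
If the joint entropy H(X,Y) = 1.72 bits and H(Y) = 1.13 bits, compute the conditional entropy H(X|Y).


H(X|Y) = H(X,Y) - H(Y) = 1.72 - 1.13 = 0.59

0.59 bits


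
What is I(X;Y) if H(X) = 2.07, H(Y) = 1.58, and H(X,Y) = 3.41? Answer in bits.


I(X;Y) = H(X) + H(Y) - H(X,Y) = 2.07 + 1.58 - 3.41 = 0.24

0.24 bits


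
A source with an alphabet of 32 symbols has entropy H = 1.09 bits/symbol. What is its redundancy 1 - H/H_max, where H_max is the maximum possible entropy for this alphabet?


H_max = log2(K) = log2(32) = 5.0 bits/symbol. Redundancy = 1 - H/H_max = 1 - 1.09/5.0 = 1 - 0.218 = 0.782

0.782


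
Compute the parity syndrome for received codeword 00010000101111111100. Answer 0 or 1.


Syndrome = XOR of all bits = 0 XOR 0 XOR 0 XOR 1 XOR 0 XOR 0 XOR 0 XOR 0 XOR 1 XOR 0 XOR 1 XOR 1 XOR 1 XOR 1 XOR 1 XOR 1 XOR 1 XOR 1 XOR 0 XOR 0 = 0

0


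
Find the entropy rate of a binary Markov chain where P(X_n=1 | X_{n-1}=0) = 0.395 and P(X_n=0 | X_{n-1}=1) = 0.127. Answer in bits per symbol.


Stationary distribution: pi_0 = p10/(p01+p10) = 0.2433, pi_1 = 0.7567. Entropy rate H' = pi_0*H(p01) + pi_1*H(p10) = 0.2433*0.968 + 0.7567*0.5492 = 0.651

0.651 bits/symbol


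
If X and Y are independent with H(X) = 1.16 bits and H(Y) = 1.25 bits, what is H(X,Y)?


For independent variables, H(X,Y) = H(X) + H(Y) = 1.16 + 1.25 = 2.41

2.41 bits


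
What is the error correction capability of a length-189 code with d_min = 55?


Correction capability = floor((d-1)/2) = floor((55-1)/2) = 27

27 errors


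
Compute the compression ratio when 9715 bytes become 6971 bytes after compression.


Ratio = original / compressed = 9715 / 6971 = 1.3936

1.3936


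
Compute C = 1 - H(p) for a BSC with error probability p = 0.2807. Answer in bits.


H(p) = -p*log2(p) - (1-p)*log2(1-p) = -0.2807*log2(0.2807) - 0.7193*log2(0.7193) = 0.514495 + 0.341908 = 0.8564. C = 1 - H(p) = 1 - 0.8564 = 0.1436

0.1436 bits


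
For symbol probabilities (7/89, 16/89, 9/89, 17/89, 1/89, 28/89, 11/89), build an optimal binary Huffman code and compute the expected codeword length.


Huffman construction (repeatedly merge the two least-probable nodes; each merge adds 1 bit to every symbol beneath it): 1/89 + 7/89 = 8/89; 8/89 + 9/89 = 17/89; 11/89 + 16/89 = 27/89; 17/89 + 17/89 = 34/89; 27/89 + 28/89 = 55/89; 34/89 + 55/89 = 1. Resulting codeword lengths (in the order the probabilities were given): (4, 3, 3, 2, 4, 2, 3). L_avg = sum(p_i * l_i) = 7/89*4 + 16/89*3 + 9/89*3 + 17/89*2 + 1/89*4 + 28/89*2 + 11/89*3 = 230/89 = 2.5843

2.5843 bits


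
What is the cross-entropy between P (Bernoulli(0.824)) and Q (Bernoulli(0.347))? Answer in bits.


H(P,Q) = -p*log2(q) - (1-p)*log2(1-q). -0.824*log2(0.347) = 1.258242; -0.176*log2(0.653) = 0.108213. H(P,Q) = 1.258242 + 0.108213 = 1.3665

1.3665 bits


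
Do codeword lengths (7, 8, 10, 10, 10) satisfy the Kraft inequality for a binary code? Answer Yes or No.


Kraft sum = sum(2^(-l_i)) = 0.0146, need <= 1. Result: satisfied (a binary prefix-free code with these lengths exists)

Yes


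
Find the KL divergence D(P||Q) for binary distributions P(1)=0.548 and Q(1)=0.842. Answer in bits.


KL = p*log2(p/q) + (1-p)*log2((1-p)/(1-q)) = 0.548*log2(0.548/0.842) + 0.452*log2(0.452/0.158) = 0.3458

0.3458 bits


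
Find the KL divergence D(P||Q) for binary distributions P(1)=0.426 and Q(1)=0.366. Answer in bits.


KL = p*log2(p/q) + (1-p)*log2((1-p)/(1-q)) = 0.426*log2(0.426/0.366) + 0.574*log2(0.574/0.634) = 0.011

0.011 bits


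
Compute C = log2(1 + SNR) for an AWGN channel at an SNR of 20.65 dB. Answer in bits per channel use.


SNR_linear = 10^(20.65/10) = 116.1449; C = log2(1 + SNR_linear) = log2(1 + 116.1449) = 6.8721

6.8721 bits/channel use


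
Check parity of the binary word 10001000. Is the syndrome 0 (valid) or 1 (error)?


Syndrome = XOR of all bits = 1 XOR 0 XOR 0 XOR 0 XOR 1 XOR 0 XOR 0 XOR 0 = 0

0


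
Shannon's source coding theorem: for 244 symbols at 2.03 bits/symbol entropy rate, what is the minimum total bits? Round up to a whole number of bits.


Minimum bits >= n * H = 244 * 2.03 = 495.32, rounded up to a whole number of bits = 496

496 bits


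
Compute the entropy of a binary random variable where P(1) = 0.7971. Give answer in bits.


H = -p*log2(p) - (1-p)*log2(1-p). -0.7971*log2(0.7971) = 0.260785; -0.2029*log2(0.2029) = 0.466905. H = 0.260785 + 0.466905 = 0.7277

0.7277 bits


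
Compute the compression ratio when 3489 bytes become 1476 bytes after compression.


Ratio = original / compressed = 3489 / 1476 = 2.3638

2.3638


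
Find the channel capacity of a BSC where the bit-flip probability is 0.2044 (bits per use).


H(p) = -p*log2(p) - (1-p)*log2(1-p) = -0.2044*log2(0.2044) - 0.7956*log2(0.7956) = 0.468185 + 0.262456 = 0.7306. C = 1 - H(p) = 1 - 0.7306 = 0.2694

0.2694 bits


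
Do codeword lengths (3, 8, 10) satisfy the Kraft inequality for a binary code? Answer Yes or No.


Kraft sum = sum(2^(-l_i)) = 0.1299, need <= 1. Result: satisfied (a binary prefix-free code with these lengths exists)

Yes


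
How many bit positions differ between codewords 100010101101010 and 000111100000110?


Count differing positions: ^ . . ^ . ^ . . ^ ^ . ^ ^ . . = 7 differences

7


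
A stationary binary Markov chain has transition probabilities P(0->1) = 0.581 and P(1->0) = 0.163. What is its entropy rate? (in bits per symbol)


Stationary distribution: pi_0 = p10/(p01+p10) = 0.2191, pi_1 = 0.7809. Entropy rate H' = pi_0*H(p01) + pi_1*H(p10) = 0.2191*0.981 + 0.7809*0.6414 = 0.7158

0.7158 bits/symbol


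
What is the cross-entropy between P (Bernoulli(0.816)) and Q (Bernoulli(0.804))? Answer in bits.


H(P,Q) = -p*log2(q) - (1-p)*log2(1-q). -0.816*log2(0.804) = 0.256822; -0.184*log2(0.196) = 0.432598. H(P,Q) = 0.256822 + 0.432598 = 0.6894

0.6894 bits


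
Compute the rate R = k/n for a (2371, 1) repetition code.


Rate = k/n = 1/2371

1/2371


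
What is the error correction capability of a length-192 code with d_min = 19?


Correction capability = floor((d-1)/2) = floor((19-1)/2) = 9

9 errors


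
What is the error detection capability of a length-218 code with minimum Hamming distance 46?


Detection capability = d_min - 1 = 46 - 1 = 45

45 errors


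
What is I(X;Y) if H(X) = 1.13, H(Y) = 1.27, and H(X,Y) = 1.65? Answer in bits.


I(X;Y) = H(X) + H(Y) - H(X,Y) = 1.13 + 1.27 - 1.65 = 0.75

0.75 bits


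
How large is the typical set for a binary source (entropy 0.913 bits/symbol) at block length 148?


log2|A_typical| = nH = 148 * 0.913 = 135.124, so |A_typical| ~ 2^135.124 = 4.747e+40

4.747e+40


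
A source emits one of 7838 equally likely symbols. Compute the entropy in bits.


H = log2(n) = log2(7838) = 12.9363

12.9363 bits


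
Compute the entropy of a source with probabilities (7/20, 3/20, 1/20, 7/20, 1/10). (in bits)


H = -sum(p_i * log2(p_i)). Terms: -(7/20)*log2(7/20) = 0.530101; -(3/20)*log2(3/20) = 0.410545; -(1/20)*log2(1/20) = 0.216096; -(7/20)*log2(7/20) = 0.530101; -(1/10)*log2(1/10) = 0.332193. H = 0.530101 + 0.410545 + 0.216096 + 0.530101 + 0.332193 = 2.019

2.019 bits


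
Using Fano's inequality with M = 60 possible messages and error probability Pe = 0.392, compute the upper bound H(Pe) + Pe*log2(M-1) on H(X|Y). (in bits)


H(Pe) = -Pe*log2(Pe) - (1-Pe)*log2(1-Pe) = -0.392*log2(0.392) - 0.608*log2(0.608) = 0.529621 + 0.436457 = 0.9661. Pe*log2(M-1) = 0.392*log2(59) = 2.305996. Bound = H(Pe) + Pe*log2(M-1) = 0.529621 + 0.436457 + 2.305996 = 3.2721

3.2721 bits


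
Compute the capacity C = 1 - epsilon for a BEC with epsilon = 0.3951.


C = 1 - epsilon = 1 - 0.3951 = 0.6049

0.6049 bits


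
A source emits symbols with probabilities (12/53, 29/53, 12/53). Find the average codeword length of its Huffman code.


Huffman construction (repeatedly merge the two least-probable nodes; each merge adds 1 bit to every symbol beneath it): 12/53 + 12/53 = 24/53; 24/53 + 29/53 = 1. Resulting codeword lengths (in the order the probabilities were given): (2, 1, 2). L_avg = sum(p_i * l_i) = 12/53*2 + 29/53*1 + 12/53*2 = 77/53 = 1.4528

1.4528 bits


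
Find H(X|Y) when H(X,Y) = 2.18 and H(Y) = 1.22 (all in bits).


H(X|Y) = H(X,Y) - H(Y) = 2.18 - 1.22 = 0.96

0.96 bits


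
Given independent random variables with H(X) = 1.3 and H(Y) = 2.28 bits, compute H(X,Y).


For independent variables, H(X,Y) = H(X) + H(Y) = 1.3 + 2.28 = 3.58

3.58 bits


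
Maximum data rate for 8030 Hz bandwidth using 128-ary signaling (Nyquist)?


Rate = 2 * B * log2(M) = 2 * 8030 * 7.0 = 112420.0

112420.0 bps


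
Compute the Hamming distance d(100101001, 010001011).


Count differing positions: ^ ^ . ^ . . . ^ . = 4 differences

4


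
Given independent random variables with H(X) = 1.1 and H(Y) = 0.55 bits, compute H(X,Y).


For independent variables, H(X,Y) = H(X) + H(Y) = 1.1 + 0.55 = 1.65

1.65 bits


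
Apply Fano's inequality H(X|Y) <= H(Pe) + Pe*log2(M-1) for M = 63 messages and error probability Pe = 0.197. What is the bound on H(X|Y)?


H(Pe) = -Pe*log2(Pe) - (1-Pe)*log2(1-Pe) = -0.197*log2(0.197) - 0.803*log2(0.803) = 0.461715 + 0.254172 = 0.7159. Pe*log2(M-1) = 0.197*log2(62) = 1.172977. Bound = H(Pe) + Pe*log2(M-1) = 0.461715 + 0.254172 + 1.172977 = 1.8889

1.8889 bits


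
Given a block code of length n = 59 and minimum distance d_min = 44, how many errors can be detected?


Detection capability = d_min - 1 = 44 - 1 = 43

43 errors


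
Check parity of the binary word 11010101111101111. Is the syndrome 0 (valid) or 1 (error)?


Syndrome = XOR of all bits = 1 XOR 1 XOR 0 XOR 1 XOR 0 XOR 1 XOR 0 XOR 1 XOR 1 XOR 1 XOR 1 XOR 1 XOR 0 XOR 1 XOR 1 XOR 1 XOR 1 = 1

1


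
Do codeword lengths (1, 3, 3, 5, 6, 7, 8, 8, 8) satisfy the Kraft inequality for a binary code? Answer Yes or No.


Kraft sum = sum(2^(-l_i)) = 0.8164, need <= 1. Result: satisfied (a binary prefix-free code with these lengths exists)

Yes


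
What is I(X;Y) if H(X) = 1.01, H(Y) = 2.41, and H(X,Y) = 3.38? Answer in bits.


I(X;Y) = H(X) + H(Y) - H(X,Y) = 1.01 + 2.41 - 3.38 = 0.04

0.04 bits


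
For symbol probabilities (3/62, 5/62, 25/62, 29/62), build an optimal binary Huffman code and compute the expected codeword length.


Huffman construction (repeatedly merge the two least-probable nodes; each merge adds 1 bit to every symbol beneath it): 3/62 + 5/62 = 4/31; 4/31 + 25/62 = 33/62; 29/62 + 33/62 = 1. Resulting codeword lengths (in the order the probabilities were given): (3, 3, 2, 1). L_avg = sum(p_i * l_i) = 3/62*3 + 5/62*3 + 25/62*2 + 29/62*1 = 103/62 = 1.6613

1.6613 bits


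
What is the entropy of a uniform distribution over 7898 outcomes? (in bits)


H = log2(n) = log2(7898) = 12.9473

12.9473 bits


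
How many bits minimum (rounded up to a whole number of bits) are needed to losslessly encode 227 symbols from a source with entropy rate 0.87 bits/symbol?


Minimum bits >= n * H = 227 * 0.87 = 197.49, rounded up to a whole number of bits = 198

198 bits


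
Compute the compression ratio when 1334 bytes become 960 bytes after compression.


Ratio = original / compressed = 1334 / 960 = 1.3896

1.3896


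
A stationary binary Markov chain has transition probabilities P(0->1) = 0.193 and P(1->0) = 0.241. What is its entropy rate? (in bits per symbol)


Stationary distribution: pi_0 = p10/(p01+p10) = 0.5553, pi_1 = 0.4447. Entropy rate H' = pi_0*H(p01) + pi_1*H(p10) = 0.5553*0.7077 + 0.4447*0.7967 = 0.7473

0.7473 bits/symbol


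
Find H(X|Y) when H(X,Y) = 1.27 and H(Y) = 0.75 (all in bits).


H(X|Y) = H(X,Y) - H(Y) = 1.27 - 0.75 = 0.52

0.52 bits


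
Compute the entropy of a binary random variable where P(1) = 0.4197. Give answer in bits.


H = -p*log2(p) - (1-p)*log2(1-p). -0.4197*log2(0.4197) = 0.525703; -0.5803*log2(0.5803) = 0.455610. H = 0.525703 + 0.455610 = 0.9813

0.9813 bits


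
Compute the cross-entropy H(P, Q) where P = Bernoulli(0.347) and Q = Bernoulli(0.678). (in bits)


H(P,Q) = -p*log2(q) - (1-p)*log2(1-q). -0.347*log2(0.678) = 0.194543; -0.653*log2(0.322) = 1.067568. H(P,Q) = 0.194543 + 1.067568 = 1.2621

1.2621 bits


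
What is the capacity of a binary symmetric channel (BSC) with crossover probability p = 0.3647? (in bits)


H(p) = -p*log2(p) - (1-p)*log2(1-p) = -0.3647*log2(0.3647) - 0.6353*log2(0.6353) = 0.530718 + 0.415798 = 0.9465. C = 1 - H(p) = 1 - 0.9465 = 0.0535

0.0535 bits


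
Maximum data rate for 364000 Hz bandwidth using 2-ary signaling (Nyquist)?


Rate = 2 * B * log2(M) = 2 * 364000 * 1.0 = 728000.0

728000.0 bps


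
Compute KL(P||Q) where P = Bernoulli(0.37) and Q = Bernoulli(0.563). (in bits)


KL = p*log2(p/q) + (1-p)*log2((1-p)/(1-q)) = 0.37*log2(0.37/0.563) + 0.63*log2(0.63/0.437) = 0.1084

0.1084 bits


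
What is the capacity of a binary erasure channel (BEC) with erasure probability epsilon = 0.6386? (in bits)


C = 1 - epsilon = 1 - 0.6386 = 0.3614

0.3614 bits
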